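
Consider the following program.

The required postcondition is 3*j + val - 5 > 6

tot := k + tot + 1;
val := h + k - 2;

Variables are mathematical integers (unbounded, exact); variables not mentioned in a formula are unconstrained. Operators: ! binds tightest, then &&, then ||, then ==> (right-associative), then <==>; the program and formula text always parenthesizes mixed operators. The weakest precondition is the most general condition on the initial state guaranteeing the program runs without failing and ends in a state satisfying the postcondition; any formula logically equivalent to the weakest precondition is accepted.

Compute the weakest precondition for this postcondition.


Working backward. After the program, the postcondition 3*j + val - 5 > 6 must hold; in canonical form it is 3*j + val > 11.
Before val := h + k - 2: h + 3*j + k > 13
Before tot := k + tot + 1: h + 3*j + k > 13
Answer: WP = h + 3*j + k > 13


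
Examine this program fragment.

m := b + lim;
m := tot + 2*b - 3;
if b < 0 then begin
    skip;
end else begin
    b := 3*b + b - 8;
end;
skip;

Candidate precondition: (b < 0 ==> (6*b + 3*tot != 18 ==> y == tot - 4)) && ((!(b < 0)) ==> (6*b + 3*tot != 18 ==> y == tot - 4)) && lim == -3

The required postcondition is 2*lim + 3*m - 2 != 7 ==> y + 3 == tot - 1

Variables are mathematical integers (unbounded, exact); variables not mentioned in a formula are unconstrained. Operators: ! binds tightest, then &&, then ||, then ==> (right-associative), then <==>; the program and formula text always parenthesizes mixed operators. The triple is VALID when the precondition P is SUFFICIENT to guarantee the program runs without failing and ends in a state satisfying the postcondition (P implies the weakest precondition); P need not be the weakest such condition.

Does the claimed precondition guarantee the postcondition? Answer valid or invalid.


Working backward. After the program, the postcondition 2*lim + 3*m - 2 != 7 ==> y + 3 == tot - 1 must hold; in canonical form it is 2*lim + 3*m != 9 ==> y == tot - 4.
Before skip: 2*lim + 3*m != 9 ==> y == tot - 4
Then branch requires 2*lim + 3*m != 9 ==> y == tot - 4; else branch requires 2*lim + 3*m != 9 ==> y == tot - 4.
Before the if: (b < 0 ==> (2*lim + 3*m != 9 ==> y == tot - 4)) && ((!(b < 0)) ==> (2*lim + 3*m != 9 ==> y == tot - 4))
Before m := tot + 2*b - 3: (b < 0 ==> (6*b + 2*lim + 3*tot != 18 ==> y == tot - 4)) && ((!(b < 0)) ==> (6*b + 2*lim + 3*tot != 18 ==> y == tot - 4))
Before m := b + lim: (b < 0 ==> (6*b + 2*lim + 3*tot != 18 ==> y == tot - 4)) && ((!(b < 0)) ==> (6*b + 2*lim + 3*tot != 18 ==> y == tot - 4))
The weakest precondition is (b < 0 ==> (6*b + 2*lim + 3*tot != 18 ==> y == tot - 4)) && ((!(b < 0)) ==> (6*b + 2*lim + 3*tot != 18 ==> y == tot - 4)).
Check whether (b < 0 ==> (6*b + 3*tot != 18 ==> y == tot - 4)) && ((!(b < 0)) ==> (6*b + 3*tot != 18 ==> y == tot - 4)) && lim == -3 implies it.
Countermodel: at the initial state b = -1, lim = -3, tot = 8, y = 5, the precondition holds but the weakest precondition fails.
Answer: invalid


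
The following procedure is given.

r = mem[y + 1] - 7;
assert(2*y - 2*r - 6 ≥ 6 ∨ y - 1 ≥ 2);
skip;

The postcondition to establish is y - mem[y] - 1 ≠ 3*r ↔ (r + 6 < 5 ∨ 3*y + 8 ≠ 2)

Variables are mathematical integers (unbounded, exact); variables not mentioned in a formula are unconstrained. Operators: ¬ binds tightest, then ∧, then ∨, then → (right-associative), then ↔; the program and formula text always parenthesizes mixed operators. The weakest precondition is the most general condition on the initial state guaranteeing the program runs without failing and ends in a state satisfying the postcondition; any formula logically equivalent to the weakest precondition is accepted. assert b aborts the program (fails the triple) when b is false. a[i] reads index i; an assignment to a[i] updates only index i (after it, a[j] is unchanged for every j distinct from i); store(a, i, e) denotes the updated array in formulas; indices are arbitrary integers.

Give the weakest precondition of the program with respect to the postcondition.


Working backward. After the program, the postcondition y - mem[y] - 1 ≠ 3*r ↔ (r + 6 < 5 ∨ 3*y + 8 ≠ 2) must hold; in canonical form it is y ≠ mem[y] + 3*r + 1 ↔ (r < -1 ∨ 3*y ≠ -6).
Before skip: y ≠ mem[y] + 3*r + 1 ↔ (r < -1 ∨ 3*y ≠ -6)
Before assert 2*y - 2*r - 6 ≥ 6 ∨ y - 1 ≥ 2: (2*y ≥ 2*r + 12 ∨ y ≥ 3) ∧ (y ≠ mem[y] + 3*r + 1 ↔ (r < -1 ∨ 3*y ≠ -6))
Before r := mem[y + 1] - 7: (2*y ≥ 2*mem[y + 1] - 2 ∨ y ≥ 3) ∧ (y ≠ 3*mem[y + 1] + mem[y] - 20 ↔ (mem[y + 1] < 6 ∨ 3*y ≠ -6))
Answer: WP = (2*y ≥ 2*mem[y + 1] - 2 ∨ y ≥ 3) ∧ (y ≠ 3*mem[y + 1] + mem[y] - 20 ↔ (mem[y + 1] < 6 ∨ 3*y ≠ -6))


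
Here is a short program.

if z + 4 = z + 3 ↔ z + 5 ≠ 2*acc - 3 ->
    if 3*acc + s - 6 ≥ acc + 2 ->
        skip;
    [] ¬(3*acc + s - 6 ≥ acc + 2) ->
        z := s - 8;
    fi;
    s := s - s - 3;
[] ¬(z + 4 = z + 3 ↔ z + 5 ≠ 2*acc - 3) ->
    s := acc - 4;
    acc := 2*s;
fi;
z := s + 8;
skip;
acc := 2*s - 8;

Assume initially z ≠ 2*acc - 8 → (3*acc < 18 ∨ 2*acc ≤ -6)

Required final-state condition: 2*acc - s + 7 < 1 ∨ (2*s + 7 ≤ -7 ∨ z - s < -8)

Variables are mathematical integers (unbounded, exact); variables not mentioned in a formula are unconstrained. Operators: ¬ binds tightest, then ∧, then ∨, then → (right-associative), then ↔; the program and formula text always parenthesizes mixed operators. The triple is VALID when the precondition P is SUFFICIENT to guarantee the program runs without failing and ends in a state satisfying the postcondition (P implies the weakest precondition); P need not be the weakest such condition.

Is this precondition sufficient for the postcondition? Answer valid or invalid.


Working backward. After the program, the postcondition 2*acc - s + 7 < 1 ∨ (2*s + 7 ≤ -7 ∨ z - s < -8) must hold; in canonical form it is 2*acc < s - 6 ∨ 2*s ≤ -14 ∨ z < s - 8.
Before acc := 2*s - 8: 3*s < 10 ∨ 2*s ≤ -14 ∨ z < s - 8
Before skip: 3*s < 10 ∨ 2*s ≤ -14 ∨ z < s - 8
Before z := s + 8: 3*s < 10 ∨ 2*s ≤ -14
Then branch requires true; else branch requires 3*acc < 22 ∨ 2*acc ≤ -6.
Before the if: z ≠ 2*acc - 8 → (3*acc < 22 ∨ 2*acc ≤ -6)
The weakest precondition is z ≠ 2*acc - 8 → (3*acc < 22 ∨ 2*acc ≤ -6).
Check whether z ≠ 2*acc - 8 → (3*acc < 18 ∨ 2*acc ≤ -6) implies it.
Every state satisfying the precondition satisfies the weakest precondition: the implication holds.
Answer: valid


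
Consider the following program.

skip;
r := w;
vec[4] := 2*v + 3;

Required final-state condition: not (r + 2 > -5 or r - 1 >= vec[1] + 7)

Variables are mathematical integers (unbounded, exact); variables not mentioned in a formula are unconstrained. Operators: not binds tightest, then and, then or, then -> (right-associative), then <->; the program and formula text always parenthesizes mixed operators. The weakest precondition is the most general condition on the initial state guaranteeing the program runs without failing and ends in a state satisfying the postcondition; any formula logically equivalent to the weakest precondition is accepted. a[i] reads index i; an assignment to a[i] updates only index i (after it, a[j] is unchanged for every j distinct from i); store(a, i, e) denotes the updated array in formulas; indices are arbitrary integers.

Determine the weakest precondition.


Working backward. After the program, the postcondition not (r + 2 > -5 or r - 1 >= vec[1] + 7) must hold; in canonical form it is not (r > -7 or r >= vec[1] + 8).
Before vec[4] := 2*v + 3: not (r > -7 or r >= vec[1] + 8)
Before r := w: not (w > -7 or w >= vec[1] + 8)
Before skip: not (w > -7 or w >= vec[1] + 8)
Answer: WP = not (w > -7 or w >= vec[1] + 8)


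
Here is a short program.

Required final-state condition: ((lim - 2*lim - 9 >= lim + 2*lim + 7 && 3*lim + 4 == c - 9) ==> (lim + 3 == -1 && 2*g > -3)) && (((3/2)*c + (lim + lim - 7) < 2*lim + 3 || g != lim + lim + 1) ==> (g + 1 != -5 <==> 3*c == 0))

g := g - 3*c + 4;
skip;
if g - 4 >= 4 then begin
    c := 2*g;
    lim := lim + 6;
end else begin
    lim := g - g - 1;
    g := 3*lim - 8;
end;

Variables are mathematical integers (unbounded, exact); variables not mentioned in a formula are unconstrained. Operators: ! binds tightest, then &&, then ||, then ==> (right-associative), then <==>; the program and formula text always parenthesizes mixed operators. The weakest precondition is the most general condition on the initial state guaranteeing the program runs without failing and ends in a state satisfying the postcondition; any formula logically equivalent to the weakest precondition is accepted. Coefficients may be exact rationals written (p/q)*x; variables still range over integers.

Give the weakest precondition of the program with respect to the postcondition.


Working backward. After the program, the postcondition ((lim - 2*lim - 9 >= lim + 2*lim + 7 && 3*lim + 4 == c - 9) ==> (lim + 3 == -1 && 2*g > -3)) && (((3/2)*c + (lim + lim - 7) < 2*lim + 3 || g != lim + lim + 1) ==> (g + 1 != -5 <==> 3*c == 0)) must hold; in canonical form it is ((4*lim <= -16 && 3*lim == c - 13) ==> (lim == -4 && 2*g > -3)) && (((3/2)*c < 10 || g != 2*lim + 1) ==> (g != -6 <==> 3*c == 0)).
Then branch requires ((4*lim <= -40 && 3*lim == 2*g - 31) ==> (lim == -10 && 2*g > -3)) && ((3*g < 10 || g != 2*lim + 13) ==> (g != -6 <==> 6*g == 0)); else branch requires 3*c == 0.
Before the if: (g >= 8 ==> (((4*lim <= -40 && 3*lim == 2*g - 31) ==> (lim == -10 && 2*g > -3)) && ((3*g < 10 || g != 2*lim + 13) ==> (g != -6 <==> 6*g == 0)))) && ((!(g >= 8)) ==> 3*c == 0)
Before skip: (g >= 8 ==> (((4*lim <= -40 && 3*lim == 2*g - 31) ==> (lim == -10 && 2*g > -3)) && ((3*g < 10 || g != 2*lim + 13) ==> (g != -6 <==> 6*g == 0)))) && ((!(g >= 8)) ==> 3*c == 0)
Before g := g - 3*c + 4: (g >= 3*c + 4 ==> (((4*lim <= -40 && 6*c + 3*lim == 2*g - 23) ==> (lim == -10 && 2*g > 6*c - 11)) && ((3*g < 9*c - 2 || g != 3*c + 2*lim + 9) ==> (g != 3*c - 10 <==> 6*g == 18*c - 24)))) && ((!(g >= 3*c + 4)) ==> 3*c == 0)
Answer: WP = (g >= 3*c + 4 ==> (((4*lim <= -40 && 6*c + 3*lim == 2*g - 23) ==> (lim == -10 && 2*g > 6*c - 11)) && ((3*g < 9*c - 2 || g != 3*c + 2*lim + 9) ==> (g != 3*c - 10 <==> 6*g == 18*c - 24)))) && ((!(g >= 3*c + 4)) ==> 3*c == 0)


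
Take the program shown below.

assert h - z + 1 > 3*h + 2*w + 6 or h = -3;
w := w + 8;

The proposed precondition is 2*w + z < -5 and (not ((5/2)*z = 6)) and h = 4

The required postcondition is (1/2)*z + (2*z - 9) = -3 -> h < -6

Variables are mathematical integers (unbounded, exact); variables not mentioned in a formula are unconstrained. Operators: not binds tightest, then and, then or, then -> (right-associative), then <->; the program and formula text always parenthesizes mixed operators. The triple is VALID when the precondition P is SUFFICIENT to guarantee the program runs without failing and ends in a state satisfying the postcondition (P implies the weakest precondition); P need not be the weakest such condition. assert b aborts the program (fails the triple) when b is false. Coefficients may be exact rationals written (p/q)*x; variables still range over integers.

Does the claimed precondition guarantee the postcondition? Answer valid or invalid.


Working backward. After the program, the postcondition (1/2)*z + (2*z - 9) = -3 -> h < -6 must hold; in canonical form it is (5/2)*z = 6 -> h < -6.
Before w := w + 8: (5/2)*z = 6 -> h < -6
Before assert h - z + 1 > 3*h + 2*w + 6 or h = -3: (2*h + 2*w + z < -5 or h = -3) and ((5/2)*z = 6 -> h < -6)
The weakest precondition is (2*h + 2*w + z < -5 or h = -3) and ((5/2)*z = 6 -> h < -6).
Check whether 2*w + z < -5 and (not ((5/2)*z = 6)) and h = 4 implies it.
Countermodel: at the initial state h = 4, w = 0, z = -13, the precondition holds but the weakest precondition fails.
Answer: invalid


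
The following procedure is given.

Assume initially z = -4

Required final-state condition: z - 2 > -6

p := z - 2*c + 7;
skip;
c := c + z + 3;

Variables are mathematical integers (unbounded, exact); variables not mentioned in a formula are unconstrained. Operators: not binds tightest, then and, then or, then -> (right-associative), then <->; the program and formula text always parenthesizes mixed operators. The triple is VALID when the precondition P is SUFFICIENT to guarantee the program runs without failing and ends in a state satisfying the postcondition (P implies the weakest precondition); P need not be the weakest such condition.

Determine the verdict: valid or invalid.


Working backward. After the program, the postcondition z - 2 > -6 must hold; in canonical form it is z > -4.
Before c := c + z + 3: z > -4
Before skip: z > -4
Before p := z - 2*c + 7: z > -4
The weakest precondition is z > -4.
Check whether z = -4 implies it.
Countermodel: at the initial state z = -4, the precondition holds but the weakest precondition fails.
Answer: invalid


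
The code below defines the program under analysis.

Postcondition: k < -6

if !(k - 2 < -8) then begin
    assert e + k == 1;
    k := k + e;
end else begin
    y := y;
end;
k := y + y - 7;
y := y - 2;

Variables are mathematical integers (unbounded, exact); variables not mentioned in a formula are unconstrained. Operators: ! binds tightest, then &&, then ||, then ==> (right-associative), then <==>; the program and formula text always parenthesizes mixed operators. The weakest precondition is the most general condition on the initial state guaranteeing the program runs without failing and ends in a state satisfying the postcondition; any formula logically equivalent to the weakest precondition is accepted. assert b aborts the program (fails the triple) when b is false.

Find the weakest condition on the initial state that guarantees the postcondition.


Working backward. After the program, k < -6 must hold.
Before y := y - 2: k < -6
Before k := y + y - 7: 2*y < 1
Then branch requires e + k == 1 && 2*y < 1; else branch requires 2*y < 1.
Before the if: ((!(k < -6)) ==> (e + k == 1 && 2*y < 1)) && (k < -6 ==> 2*y < 1)
Answer: WP = ((!(k < -6)) ==> (e + k == 1 && 2*y < 1)) && (k < -6 ==> 2*y < 1)


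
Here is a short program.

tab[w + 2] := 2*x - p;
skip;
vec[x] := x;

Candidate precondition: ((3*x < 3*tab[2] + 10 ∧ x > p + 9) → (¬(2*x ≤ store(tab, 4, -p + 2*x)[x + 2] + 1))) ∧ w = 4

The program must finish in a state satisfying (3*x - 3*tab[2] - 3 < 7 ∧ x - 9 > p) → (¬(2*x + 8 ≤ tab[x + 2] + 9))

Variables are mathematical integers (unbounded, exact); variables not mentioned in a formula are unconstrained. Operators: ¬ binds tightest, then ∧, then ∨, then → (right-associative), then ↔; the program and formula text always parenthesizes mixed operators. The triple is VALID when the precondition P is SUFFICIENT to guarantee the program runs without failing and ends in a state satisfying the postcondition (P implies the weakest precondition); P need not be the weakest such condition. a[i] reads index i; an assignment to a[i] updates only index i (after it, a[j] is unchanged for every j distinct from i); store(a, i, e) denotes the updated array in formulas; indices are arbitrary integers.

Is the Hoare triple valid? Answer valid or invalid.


Working backward. After the program, the postcondition (3*x - 3*tab[2] - 3 < 7 ∧ x - 9 > p) → (¬(2*x + 8 ≤ tab[x + 2] + 9)) must hold; in canonical form it is (3*x < 3*tab[2] + 10 ∧ x > p + 9) → (¬(2*x ≤ tab[x + 2] + 1)).
Before vec[x] := x: (3*x < 3*tab[2] + 10 ∧ x > p + 9) → (¬(2*x ≤ tab[x + 2] + 1))
Before skip: (3*x < 3*tab[2] + 10 ∧ x > p + 9) → (¬(2*x ≤ tab[x + 2] + 1))
Before tab[w + 2] := 2*x - p: (3*x < 3*store(tab, w + 2, -p + 2*x)[2] + 10 ∧ x > p + 9) → (¬(2*x ≤ store(tab, w + 2, -p + 2*x)[x + 2] + 1))
The weakest precondition is (3*x < 3*store(tab, w + 2, -p + 2*x)[2] + 10 ∧ x > p + 9) → (¬(2*x ≤ store(tab, w + 2, -p + 2*x)[x + 2] + 1)).
Check whether ((3*x < 3*tab[2] + 10 ∧ x > p + 9) → (¬(2*x ≤ store(tab, 4, -p + 2*x)[x + 2] + 1))) ∧ w = 4 implies it.
Countermodel: at the initial state p = -6, tab = {[2] = 1, [4] = 5, [6] = -20338, elsewhere 5}, w = 4, x = 4, the precondition holds but the weakest precondition fails.
Answer: invalid


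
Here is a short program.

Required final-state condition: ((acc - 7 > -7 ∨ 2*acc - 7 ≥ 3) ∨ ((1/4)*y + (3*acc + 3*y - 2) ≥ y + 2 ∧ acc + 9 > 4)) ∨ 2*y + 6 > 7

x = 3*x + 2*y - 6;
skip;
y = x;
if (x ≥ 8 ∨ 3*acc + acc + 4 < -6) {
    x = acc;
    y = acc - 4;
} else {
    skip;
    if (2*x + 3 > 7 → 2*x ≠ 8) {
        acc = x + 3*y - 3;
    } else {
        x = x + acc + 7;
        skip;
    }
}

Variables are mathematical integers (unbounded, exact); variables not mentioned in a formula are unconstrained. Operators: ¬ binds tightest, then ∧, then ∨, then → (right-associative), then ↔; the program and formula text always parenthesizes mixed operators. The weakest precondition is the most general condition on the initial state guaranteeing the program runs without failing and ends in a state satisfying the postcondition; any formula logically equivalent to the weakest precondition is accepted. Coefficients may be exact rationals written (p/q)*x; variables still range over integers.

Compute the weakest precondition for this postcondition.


Working backward. After the program, the postcondition ((acc - 7 > -7 ∨ 2*acc - 7 ≥ 3) ∨ ((1/4)*y + (3*acc + 3*y - 2) ≥ y + 2 ∧ acc + 9 > 4)) ∨ 2*y + 6 > 7 must hold; in canonical form it is acc > 0 ∨ 2*acc ≥ 10 ∨ (3*acc + (9/4)*y ≥ 4 ∧ acc > -5) ∨ 2*y > 1.
Then branch requires acc > 0 ∨ 2*acc ≥ 10 ∨ ((21/4)*acc ≥ 13 ∧ acc > -5) ∨ 2*acc > 9; else branch requires ((2*x > 4 → 2*x ≠ 8) → (x + 3*y > 3 ∨ 2*x + 6*y ≥ 16 ∨ (3*x + (45/4)*y ≥ 13 ∧ x + 3*y > -2) ∨ 2*y > 1)) ∧ ((¬(2*x > 4 → 2*x ≠ 8)) → (acc > 0 ∨ 2*acc ≥ 10 ∨ (3*acc + (9/4)*y ≥ 4 ∧ acc > -5) ∨ 2*y > 1)).
Before the if: ((x ≥ 8 ∨ 4*acc < -10) → (acc > 0 ∨ 2*acc ≥ 10 ∨ ((21/4)*acc ≥ 13 ∧ acc > -5) ∨ 2*acc > 9)) ∧ ((¬(x ≥ 8 ∨ 4*acc < -10)) → (((2*x > 4 → 2*x ≠ 8) → (x + 3*y > 3 ∨ 2*x + 6*y ≥ 16 ∨ (3*x + (45/4)*y ≥ 13 ∧ x + 3*y > -2) ∨ 2*y > 1)) ∧ ((¬(2*x > 4 → 2*x ≠ 8)) → (acc > 0 ∨ 2*acc ≥ 10 ∨ (3*acc + (9/4)*y ≥ 4 ∧ acc > -5) ∨ 2*y > 1))))
Before y := x: ((x ≥ 8 ∨ 4*acc < -10) → (acc > 0 ∨ 2*acc ≥ 10 ∨ ((21/4)*acc ≥ 13 ∧ acc > -5) ∨ 2*acc > 9)) ∧ ((¬(x ≥ 8 ∨ 4*acc < -10)) → (((2*x > 4 → 2*x ≠ 8) → (4*x > 3 ∨ 8*x ≥ 16 ∨ ((57/4)*x ≥ 13 ∧ 4*x > -2) ∨ 2*x > 1)) ∧ ((¬(2*x > 4 → 2*x ≠ 8)) → (acc > 0 ∨ 2*acc ≥ 10 ∨ (3*acc + (9/4)*x ≥ 4 ∧ acc > -5) ∨ 2*x > 1))))
Before skip: ((x ≥ 8 ∨ 4*acc < -10) → (acc > 0 ∨ 2*acc ≥ 10 ∨ ((21/4)*acc ≥ 13 ∧ acc > -5) ∨ 2*acc > 9)) ∧ ((¬(x ≥ 8 ∨ 4*acc < -10)) → (((2*x > 4 → 2*x ≠ 8) → (4*x > 3 ∨ 8*x ≥ 16 ∨ ((57/4)*x ≥ 13 ∧ 4*x > -2) ∨ 2*x > 1)) ∧ ((¬(2*x > 4 → 2*x ≠ 8)) → (acc > 0 ∨ 2*acc ≥ 10 ∨ (3*acc + (9/4)*x ≥ 4 ∧ acc > -5) ∨ 2*x > 1))))
Before x := 3*x + 2*y - 6: ((3*x + 2*y ≥ 14 ∨ 4*acc < -10) → (acc > 0 ∨ 2*acc ≥ 10 ∨ ((21/4)*acc ≥ 13 ∧ acc > -5) ∨ 2*acc > 9)) ∧ ((¬(3*x + 2*y ≥ 14 ∨ 4*acc < -10)) → (((6*x + 4*y > 16 → 6*x + 4*y ≠ 20) → (12*x + 8*y > 27 ∨ 24*x + 16*y ≥ 64 ∨ ((171/4)*x + (57/2)*y ≥ 197/2 ∧ 12*x + 8*y > 22) ∨ 6*x + 4*y > 13)) ∧ ((¬(6*x + 4*y > 16 → 6*x + 4*y ≠ 20)) → (acc > 0 ∨ 2*acc ≥ 10 ∨ (3*acc + (27/4)*x + (9/2)*y ≥ 35/2 ∧ acc > -5) ∨ 6*x + 4*y > 13))))
Answer: WP = ((3*x + 2*y ≥ 14 ∨ 4*acc < -10) → (acc > 0 ∨ 2*acc ≥ 10 ∨ ((21/4)*acc ≥ 13 ∧ acc > -5) ∨ 2*acc > 9)) ∧ ((¬(3*x + 2*y ≥ 14 ∨ 4*acc < -10)) → (((6*x + 4*y > 16 → 6*x + 4*y ≠ 20) → (12*x + 8*y > 27 ∨ 24*x + 16*y ≥ 64 ∨ ((171/4)*x + (57/2)*y ≥ 197/2 ∧ 12*x + 8*y > 22) ∨ 6*x + 4*y > 13)) ∧ ((¬(6*x + 4*y > 16 → 6*x + 4*y ≠ 20)) → (acc > 0 ∨ 2*acc ≥ 10 ∨ (3*acc + (27/4)*x + (9/2)*y ≥ 35/2 ∧ acc > -5) ∨ 6*x + 4*y > 13))))


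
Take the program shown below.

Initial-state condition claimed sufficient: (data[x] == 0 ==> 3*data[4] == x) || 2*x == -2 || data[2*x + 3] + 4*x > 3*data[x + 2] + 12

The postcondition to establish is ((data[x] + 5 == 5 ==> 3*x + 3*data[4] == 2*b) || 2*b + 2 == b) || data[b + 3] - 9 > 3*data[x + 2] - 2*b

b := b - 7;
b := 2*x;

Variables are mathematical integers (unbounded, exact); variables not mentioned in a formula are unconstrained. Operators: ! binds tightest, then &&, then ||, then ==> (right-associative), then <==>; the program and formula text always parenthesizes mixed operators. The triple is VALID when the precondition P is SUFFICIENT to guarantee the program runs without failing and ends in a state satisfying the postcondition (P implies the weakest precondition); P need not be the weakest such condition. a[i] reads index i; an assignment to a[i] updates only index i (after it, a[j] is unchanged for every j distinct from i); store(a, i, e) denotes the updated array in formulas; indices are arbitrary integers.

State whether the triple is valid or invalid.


Working backward. After the program, the postcondition ((data[x] + 5 == 5 ==> 3*x + 3*data[4] == 2*b) || 2*b + 2 == b) || data[b + 3] - 9 > 3*data[x + 2] - 2*b must hold; in canonical form it is (data[x] == 0 ==> 3*data[4] + 3*x == 2*b) || b == -2 || data[b + 3] + 2*b > 3*data[x + 2] + 9.
Before b := 2*x: (data[x] == 0 ==> 3*data[4] == x) || 2*x == -2 || data[2*x + 3] + 4*x > 3*data[x + 2] + 9
Before b := b - 7: (data[x] == 0 ==> 3*data[4] == x) || 2*x == -2 || data[2*x + 3] + 4*x > 3*data[x + 2] + 9
The weakest precondition is (data[x] == 0 ==> 3*data[4] == x) || 2*x == -2 || data[2*x + 3] + 4*x > 3*data[x + 2] + 9.
Check whether (data[x] == 0 ==> 3*data[4] == x) || 2*x == -2 || data[2*x + 3] + 4*x > 3*data[x + 2] + 12 implies it.
Every state satisfying the precondition satisfies the weakest precondition: the implication holds.
Answer: valid


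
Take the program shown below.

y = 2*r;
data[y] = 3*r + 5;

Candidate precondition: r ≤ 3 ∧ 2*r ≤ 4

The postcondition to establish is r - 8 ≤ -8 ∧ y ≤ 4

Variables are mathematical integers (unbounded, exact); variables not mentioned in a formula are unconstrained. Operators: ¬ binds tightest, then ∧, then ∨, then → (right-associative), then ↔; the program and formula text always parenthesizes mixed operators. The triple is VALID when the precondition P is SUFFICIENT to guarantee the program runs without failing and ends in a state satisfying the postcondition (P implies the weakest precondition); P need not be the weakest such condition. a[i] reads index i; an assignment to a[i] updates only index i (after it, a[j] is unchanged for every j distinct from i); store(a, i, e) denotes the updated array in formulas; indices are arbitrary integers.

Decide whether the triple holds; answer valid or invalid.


Working backward. After the program, the postcondition r - 8 ≤ -8 ∧ y ≤ 4 must hold; in canonical form it is r ≤ 0 ∧ y ≤ 4.
Before data[y] := 3*r + 5: r ≤ 0 ∧ y ≤ 4
Before y := 2*r: r ≤ 0 ∧ 2*r ≤ 4
The weakest precondition is r ≤ 0 ∧ 2*r ≤ 4.
Check whether r ≤ 3 ∧ 2*r ≤ 4 implies it.
Countermodel: at the initial state r = 1, the precondition holds but the weakest precondition fails.
Answer: invalid


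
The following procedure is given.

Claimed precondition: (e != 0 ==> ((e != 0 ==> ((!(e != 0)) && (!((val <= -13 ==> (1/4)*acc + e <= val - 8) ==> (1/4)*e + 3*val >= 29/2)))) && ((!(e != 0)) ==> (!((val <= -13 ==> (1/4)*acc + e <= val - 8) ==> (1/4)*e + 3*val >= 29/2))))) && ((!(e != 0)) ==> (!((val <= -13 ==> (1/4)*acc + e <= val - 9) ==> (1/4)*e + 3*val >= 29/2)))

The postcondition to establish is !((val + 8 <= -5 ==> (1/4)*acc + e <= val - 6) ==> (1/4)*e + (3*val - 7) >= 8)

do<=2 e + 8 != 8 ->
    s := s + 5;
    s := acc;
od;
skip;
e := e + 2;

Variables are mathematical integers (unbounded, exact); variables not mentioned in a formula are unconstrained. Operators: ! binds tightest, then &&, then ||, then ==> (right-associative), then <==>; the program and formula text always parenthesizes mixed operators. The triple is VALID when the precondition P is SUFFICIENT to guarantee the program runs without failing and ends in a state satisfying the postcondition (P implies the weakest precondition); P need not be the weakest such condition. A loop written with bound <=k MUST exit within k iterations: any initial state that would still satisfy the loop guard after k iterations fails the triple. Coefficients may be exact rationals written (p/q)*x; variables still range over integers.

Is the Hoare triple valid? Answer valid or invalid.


Working backward. After the program, the postcondition !((val + 8 <= -5 ==> (1/4)*acc + e <= val - 6) ==> (1/4)*e + (3*val - 7) >= 8) must hold; in canonical form it is !((val <= -13 ==> (1/4)*acc + e <= val - 6) ==> (1/4)*e + 3*val >= 15).
Before e := e + 2: !((val <= -13 ==> (1/4)*acc + e <= val - 8) ==> (1/4)*e + 3*val >= 29/2)
Before skip: !((val <= -13 ==> (1/4)*acc + e <= val - 8) ==> (1/4)*e + 3*val >= 29/2)
Before the loop (bound <=2), unroll the exhaustion recursion (WP_0 = exit-now case; WP_j = one more guarded iteration, up to j = 2):
  WP_0: (!(e != 0)) && (!((val <= -13 ==> (1/4)*acc + e <= val - 8) ==> (1/4)*e + 3*val >= 29/2))
  WP_1: (e != 0 ==> ((!(e != 0)) && (!((val <= -13 ==> (1/4)*acc + e <= val - 8) ==> (1/4)*e + 3*val >= 29/2)))) && ((!(e != 0)) ==> (!((val <= -13 ==> (1/4)*acc + e <= val - 8) ==> (1/4)*e + 3*val >= 29/2)))
  WP_2: (e != 0 ==> ((e != 0 ==> ((!(e != 0)) && (!((val <= -13 ==> (1/4)*acc + e <= val - 8) ==> (1/4)*e + 3*val >= 29/2)))) && ((!(e != 0)) ==> (!((val <= -13 ==> (1/4)*acc + e <= val - 8) ==> (1/4)*e + 3*val >= 29/2))))) && ((!(e != 0)) ==> (!((val <= -13 ==> (1/4)*acc + e <= val - 8) ==> (1/4)*e + 3*val >= 29/2)))
So before the loop: (e != 0 ==> ((e != 0 ==> ((!(e != 0)) && (!((val <= -13 ==> (1/4)*acc + e <= val - 8) ==> (1/4)*e + 3*val >= 29/2)))) && ((!(e != 0)) ==> (!((val <= -13 ==> (1/4)*acc + e <= val - 8) ==> (1/4)*e + 3*val >= 29/2))))) && ((!(e != 0)) ==> (!((val <= -13 ==> (1/4)*acc + e <= val - 8) ==> (1/4)*e + 3*val >= 29/2)))
The weakest precondition is (e != 0 ==> ((e != 0 ==> ((!(e != 0)) && (!((val <= -13 ==> (1/4)*acc + e <= val - 8) ==> (1/4)*e + 3*val >= 29/2)))) && ((!(e != 0)) ==> (!((val <= -13 ==> (1/4)*acc + e <= val - 8) ==> (1/4)*e + 3*val >= 29/2))))) && ((!(e != 0)) ==> (!((val <= -13 ==> (1/4)*acc + e <= val - 8) ==> (1/4)*e + 3*val >= 29/2))).
Check whether (e != 0 ==> ((e != 0 ==> ((!(e != 0)) && (!((val <= -13 ==> (1/4)*acc + e <= val - 8) ==> (1/4)*e + 3*val >= 29/2)))) && ((!(e != 0)) ==> (!((val <= -13 ==> (1/4)*acc + e <= val - 8) ==> (1/4)*e + 3*val >= 29/2))))) && ((!(e != 0)) ==> (!((val <= -13 ==> (1/4)*acc + e <= val - 9) ==> (1/4)*e + 3*val >= 29/2))) implies it.
Every state satisfying the precondition satisfies the weakest precondition: the implication holds.
Answer: valid


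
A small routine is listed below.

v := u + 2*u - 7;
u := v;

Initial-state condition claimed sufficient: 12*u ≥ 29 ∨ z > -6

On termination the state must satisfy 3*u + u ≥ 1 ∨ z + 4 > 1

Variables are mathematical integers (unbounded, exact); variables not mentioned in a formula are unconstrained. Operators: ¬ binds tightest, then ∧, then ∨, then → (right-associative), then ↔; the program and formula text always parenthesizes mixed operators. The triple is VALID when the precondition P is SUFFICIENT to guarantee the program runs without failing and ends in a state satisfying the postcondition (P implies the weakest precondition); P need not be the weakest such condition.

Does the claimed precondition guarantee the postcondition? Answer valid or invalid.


Working backward. After the program, the postcondition 3*u + u ≥ 1 ∨ z + 4 > 1 must hold; in canonical form it is 4*u ≥ 1 ∨ z > -3.
Before u := v: 4*v ≥ 1 ∨ z > -3
Before v := u + 2*u - 7: 12*u ≥ 29 ∨ z > -3
The weakest precondition is 12*u ≥ 29 ∨ z > -3.
Check whether 12*u ≥ 29 ∨ z > -6 implies it.
Countermodel: at the initial state u = 2, z = -5, the precondition holds but the weakest precondition fails.
Answer: invalid


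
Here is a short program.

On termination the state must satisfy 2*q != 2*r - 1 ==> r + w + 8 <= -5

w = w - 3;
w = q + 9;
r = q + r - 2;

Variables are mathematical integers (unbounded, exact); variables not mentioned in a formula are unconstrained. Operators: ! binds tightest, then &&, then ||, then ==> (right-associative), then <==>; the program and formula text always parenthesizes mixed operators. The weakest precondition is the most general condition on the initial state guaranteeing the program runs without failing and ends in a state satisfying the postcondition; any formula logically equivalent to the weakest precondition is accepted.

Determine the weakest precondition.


Working backward. After the program, the postcondition 2*q != 2*r - 1 ==> r + w + 8 <= -5 must hold; in canonical form it is 2*q != 2*r - 1 ==> r + w <= -13.
Before r := q + r - 2: 2*r != 5 ==> q + r + w <= -11
Before w := q + 9: 2*r != 5 ==> 2*q + r <= -20
Before w := w - 3: 2*r != 5 ==> 2*q + r <= -20
Answer: WP = 2*r != 5 ==> 2*q + r <= -20


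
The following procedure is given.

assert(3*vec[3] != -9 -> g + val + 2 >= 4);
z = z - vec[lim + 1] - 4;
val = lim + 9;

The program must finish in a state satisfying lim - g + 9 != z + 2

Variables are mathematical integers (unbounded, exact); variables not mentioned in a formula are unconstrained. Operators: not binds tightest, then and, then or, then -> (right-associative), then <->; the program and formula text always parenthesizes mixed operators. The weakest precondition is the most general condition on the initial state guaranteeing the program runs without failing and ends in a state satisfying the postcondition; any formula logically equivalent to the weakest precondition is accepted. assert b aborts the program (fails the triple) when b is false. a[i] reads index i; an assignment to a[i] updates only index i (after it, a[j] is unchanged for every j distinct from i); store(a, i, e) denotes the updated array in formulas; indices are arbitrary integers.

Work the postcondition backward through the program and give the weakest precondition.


Working backward. After the program, the postcondition lim - g + 9 != z + 2 must hold; in canonical form it is lim != g + z - 7.
Before val := lim + 9: lim != g + z - 7
Before z := z - vec[lim + 1] - 4: vec[lim + 1] + lim != g + z - 11
Before assert 3*vec[3] != -9 -> g + val + 2 >= 4: (3*vec[3] != -9 -> g + val >= 2) and vec[lim + 1] + lim != g + z - 11
Answer: WP = (3*vec[3] != -9 -> g + val >= 2) and vec[lim + 1] + lim != g + z - 11


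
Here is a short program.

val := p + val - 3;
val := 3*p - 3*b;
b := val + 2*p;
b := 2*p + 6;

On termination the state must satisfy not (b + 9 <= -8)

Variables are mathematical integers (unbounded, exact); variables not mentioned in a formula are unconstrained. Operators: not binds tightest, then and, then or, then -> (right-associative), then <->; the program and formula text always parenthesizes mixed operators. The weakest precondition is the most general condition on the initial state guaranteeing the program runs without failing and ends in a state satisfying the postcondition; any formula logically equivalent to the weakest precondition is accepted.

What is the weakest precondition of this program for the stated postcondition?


Working backward. After the program, the postcondition not (b + 9 <= -8) must hold; in canonical form it is not (b <= -17).
Before b := 2*p + 6: not (2*p <= -23)
Before b := val + 2*p: not (2*p <= -23)
Before val := 3*p - 3*b: not (2*p <= -23)
Before val := p + val - 3: not (2*p <= -23)
Answer: WP = not (2*p <= -23)


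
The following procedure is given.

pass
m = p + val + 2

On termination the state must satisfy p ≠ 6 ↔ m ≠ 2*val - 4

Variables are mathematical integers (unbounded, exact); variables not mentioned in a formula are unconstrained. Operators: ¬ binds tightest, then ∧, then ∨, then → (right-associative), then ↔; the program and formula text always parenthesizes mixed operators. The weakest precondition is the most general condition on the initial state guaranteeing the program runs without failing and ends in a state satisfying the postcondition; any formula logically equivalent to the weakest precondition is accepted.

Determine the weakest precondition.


Working backward. After the program, p ≠ 6 ↔ m ≠ 2*val - 4 must hold.
Before m := p + val + 2: p ≠ 6 ↔ p ≠ val - 6
Before skip: p ≠ 6 ↔ p ≠ val - 6
Answer: WP = p ≠ 6 ↔ p ≠ val - 6


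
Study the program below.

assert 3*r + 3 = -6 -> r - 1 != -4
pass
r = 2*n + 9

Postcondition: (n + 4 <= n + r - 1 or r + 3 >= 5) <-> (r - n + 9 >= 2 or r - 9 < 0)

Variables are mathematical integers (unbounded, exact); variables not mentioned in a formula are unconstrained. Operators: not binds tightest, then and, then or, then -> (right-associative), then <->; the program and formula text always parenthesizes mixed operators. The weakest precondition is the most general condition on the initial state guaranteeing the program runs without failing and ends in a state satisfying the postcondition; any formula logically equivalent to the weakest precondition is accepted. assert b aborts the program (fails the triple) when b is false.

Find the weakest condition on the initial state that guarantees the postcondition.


Working backward. After the program, the postcondition (n + 4 <= n + r - 1 or r + 3 >= 5) <-> (r - n + 9 >= 2 or r - 9 < 0) must hold; in canonical form it is (r >= 5 or r >= 2) <-> (r >= n - 7 or r < 9).
Before r := 2*n + 9: (2*n >= -4 or 2*n >= -7) <-> (n >= -16 or 2*n < 0)
Before skip: (2*n >= -4 or 2*n >= -7) <-> (n >= -16 or 2*n < 0)
Before assert 3*r + 3 = -6 -> r - 1 != -4: (3*r = -9 -> r != -3) and ((2*n >= -4 or 2*n >= -7) <-> (n >= -16 or 2*n < 0))
Answer: WP = (3*r = -9 -> r != -3) and ((2*n >= -4 or 2*n >= -7) <-> (n >= -16 or 2*n < 0))


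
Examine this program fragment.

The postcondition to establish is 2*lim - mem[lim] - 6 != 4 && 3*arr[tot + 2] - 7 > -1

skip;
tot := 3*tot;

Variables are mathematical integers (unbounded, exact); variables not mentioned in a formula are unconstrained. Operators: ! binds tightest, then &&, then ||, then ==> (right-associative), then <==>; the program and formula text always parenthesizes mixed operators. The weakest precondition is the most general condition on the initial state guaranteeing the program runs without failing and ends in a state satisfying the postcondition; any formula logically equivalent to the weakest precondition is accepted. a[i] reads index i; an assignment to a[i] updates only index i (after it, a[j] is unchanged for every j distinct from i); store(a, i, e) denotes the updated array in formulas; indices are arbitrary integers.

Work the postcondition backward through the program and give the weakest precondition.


Working backward. After the program, the postcondition 2*lim - mem[lim] - 6 != 4 && 3*arr[tot + 2] - 7 > -1 must hold; in canonical form it is 2*lim != mem[lim] + 10 && 3*arr[tot + 2] > 6.
Before tot := 3*tot: 2*lim != mem[lim] + 10 && 3*arr[3*tot + 2] > 6
Before skip: 2*lim != mem[lim] + 10 && 3*arr[3*tot + 2] > 6
Answer: WP = 2*lim != mem[lim] + 10 && 3*arr[3*tot + 2] > 6


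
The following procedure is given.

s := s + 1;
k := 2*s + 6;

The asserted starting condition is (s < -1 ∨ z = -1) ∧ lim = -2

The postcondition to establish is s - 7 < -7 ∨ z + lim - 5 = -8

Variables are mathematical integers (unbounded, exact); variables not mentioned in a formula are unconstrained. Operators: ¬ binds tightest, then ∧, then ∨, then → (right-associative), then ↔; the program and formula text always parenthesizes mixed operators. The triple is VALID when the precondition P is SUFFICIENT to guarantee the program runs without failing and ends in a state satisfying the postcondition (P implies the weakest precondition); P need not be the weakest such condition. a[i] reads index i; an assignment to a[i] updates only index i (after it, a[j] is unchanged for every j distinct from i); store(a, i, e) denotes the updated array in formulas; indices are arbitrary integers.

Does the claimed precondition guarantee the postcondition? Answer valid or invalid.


Working backward. After the program, the postcondition s - 7 < -7 ∨ z + lim - 5 = -8 must hold; in canonical form it is s < 0 ∨ lim + z = -3.
Before k := 2*s + 6: s < 0 ∨ lim + z = -3
Before s := s + 1: s < -1 ∨ lim + z = -3
The weakest precondition is s < -1 ∨ lim + z = -3.
Check whether (s < -1 ∨ z = -1) ∧ lim = -2 implies it.
Every state satisfying the precondition satisfies the weakest precondition: the implication holds.
Answer: valid


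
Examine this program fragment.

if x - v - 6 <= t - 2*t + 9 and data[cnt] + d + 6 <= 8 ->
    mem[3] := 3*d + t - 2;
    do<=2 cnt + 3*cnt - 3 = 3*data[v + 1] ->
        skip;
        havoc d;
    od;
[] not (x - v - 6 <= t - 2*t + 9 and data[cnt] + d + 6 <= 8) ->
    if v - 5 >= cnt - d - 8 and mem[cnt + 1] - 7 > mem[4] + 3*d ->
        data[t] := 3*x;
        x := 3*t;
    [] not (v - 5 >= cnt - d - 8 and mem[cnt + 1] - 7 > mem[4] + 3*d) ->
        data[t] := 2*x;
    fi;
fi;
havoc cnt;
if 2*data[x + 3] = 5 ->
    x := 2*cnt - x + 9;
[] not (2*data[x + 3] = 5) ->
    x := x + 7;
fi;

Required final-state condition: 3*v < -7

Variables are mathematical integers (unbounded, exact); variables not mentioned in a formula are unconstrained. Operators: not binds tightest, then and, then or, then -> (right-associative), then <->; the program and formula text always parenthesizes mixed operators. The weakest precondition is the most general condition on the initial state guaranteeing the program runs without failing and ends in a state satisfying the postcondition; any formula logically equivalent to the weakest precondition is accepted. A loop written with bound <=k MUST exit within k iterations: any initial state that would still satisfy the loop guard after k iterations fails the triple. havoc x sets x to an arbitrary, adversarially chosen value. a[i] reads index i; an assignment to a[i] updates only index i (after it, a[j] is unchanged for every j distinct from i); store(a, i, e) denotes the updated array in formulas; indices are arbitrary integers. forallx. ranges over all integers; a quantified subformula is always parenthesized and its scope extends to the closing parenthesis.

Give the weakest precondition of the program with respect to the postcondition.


Working backward. After the program, 3*v < -7 must hold.
Then branch requires 3*v < -7; else branch requires 3*v < -7.
Before the if: (2*data[x + 3] = 5 -> 3*v < -7) and ((not (2*data[x + 3] = 5)) -> 3*v < -7)
Before havoc cnt: (2*data[x + 3] = 5 -> 3*v < -7) and ((not (2*data[x + 3] = 5)) -> 3*v < -7)
Then branch requires (4*cnt = 3*data[v + 1] + 3 -> ((4*cnt = 3*data[v + 1] + 3 -> ((not (4*cnt = 3*data[v + 1] + 3)) and (2*data[x + 3] = 5 -> 3*v < -7) and ((not (2*data[x + 3] = 5)) -> 3*v < -7))) and ((not (4*cnt = 3*data[v + 1] + 3)) -> ((2*data[x + 3] = 5 -> 3*v < -7) and ((not (2*data[x + 3] = 5)) -> 3*v < -7))))) and ((not (4*cnt = 3*data[v + 1] + 3)) -> ((2*data[x + 3] = 5 -> 3*v < -7) and ((not (2*data[x + 3] = 5)) -> 3*v < -7))); else branch requires ((d + v >= cnt - 3 and mem[cnt + 1] > mem[4] + 3*d + 7) -> ((2*store(data, t, 3*x)[3*t + 3] = 5 -> 3*v < -7) and ((not (2*store(data, t, 3*x)[3*t + 3] = 5)) -> 3*v < -7))) and ((not (d + v >= cnt - 3 and mem[cnt + 1] > mem[4] + 3*d + 7)) -> ((2*store(data, t, 2*x)[x + 3] = 5 -> 3*v < -7) and ((not (2*store(data, t, 2*x)[x + 3] = 5)) -> 3*v < -7))).
Before the if: ((t + x <= v + 15 and data[cnt] + d <= 2) -> ((4*cnt = 3*data[v + 1] + 3 -> ((4*cnt = 3*data[v + 1] + 3 -> ((not (4*cnt = 3*data[v + 1] + 3)) and (2*data[x + 3] = 5 -> 3*v < -7) and ((not (2*data[x + 3] = 5)) -> 3*v < -7))) and ((not (4*cnt = 3*data[v + 1] + 3)) -> ((2*data[x + 3] = 5 -> 3*v < -7) and ((not (2*data[x + 3] = 5)) -> 3*v < -7))))) and ((not (4*cnt = 3*data[v + 1] + 3)) -> ((2*data[x + 3] = 5 -> 3*v < -7) and ((not (2*data[x + 3] = 5)) -> 3*v < -7))))) and ((not (t + x <= v + 15 and data[cnt] + d <= 2)) -> (((d + v >= cnt - 3 and mem[cnt + 1] > mem[4] + 3*d + 7) -> ((2*store(data, t, 3*x)[3*t + 3] = 5 -> 3*v < -7) and ((not (2*store(data, t, 3*x)[3*t + 3] = 5)) -> 3*v < -7))) and ((not (d + v >= cnt - 3 and mem[cnt + 1] > mem[4] + 3*d + 7)) -> ((2*store(data, t, 2*x)[x + 3] = 5 -> 3*v < -7) and ((not (2*store(data, t, 2*x)[x + 3] = 5)) -> 3*v < -7)))))
Answer: WP = ((t + x <= v + 15 and data[cnt] + d <= 2) -> ((4*cnt = 3*data[v + 1] + 3 -> ((4*cnt = 3*data[v + 1] + 3 -> ((not (4*cnt = 3*data[v + 1] + 3)) and (2*data[x + 3] = 5 -> 3*v < -7) and ((not (2*data[x + 3] = 5)) -> 3*v < -7))) and ((not (4*cnt = 3*data[v + 1] + 3)) -> ((2*data[x + 3] = 5 -> 3*v < -7) and ((not (2*data[x + 3] = 5)) -> 3*v < -7))))) and ((not (4*cnt = 3*data[v + 1] + 3)) -> ((2*data[x + 3] = 5 -> 3*v < -7) and ((not (2*data[x + 3] = 5)) -> 3*v < -7))))) and ((not (t + x <= v + 15 and data[cnt] + d <= 2)) -> (((d + v >= cnt - 3 and mem[cnt + 1] > mem[4] + 3*d + 7) -> ((2*store(data, t, 3*x)[3*t + 3] = 5 -> 3*v < -7) and ((not (2*store(data, t, 3*x)[3*t + 3] = 5)) -> 3*v < -7))) and ((not (d + v >= cnt - 3 and mem[cnt + 1] > mem[4] + 3*d + 7)) -> ((2*store(data, t, 2*x)[x + 3] = 5 -> 3*v < -7) and ((not (2*store(data, t, 2*x)[x + 3] = 5)) -> 3*v < -7)))))
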